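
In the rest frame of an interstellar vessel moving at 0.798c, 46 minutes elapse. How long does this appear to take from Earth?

Proper time Δt₀ = 46 minutes
γ = 1/√(1 - 0.798²) = 1.6593
Δt = γΔt₀ = 1.6593 × 46 = 76.33 minutes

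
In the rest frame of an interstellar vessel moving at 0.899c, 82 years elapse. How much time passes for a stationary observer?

Proper time Δt₀ = 82 years
γ = 1/√(1 - 0.899²) = 2.283
Δt = γΔt₀ = 2.283 × 82 = 187.2 years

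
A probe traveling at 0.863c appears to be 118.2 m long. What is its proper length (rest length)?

Contracted length L = 118.2 m
γ = 1/√(1 - 0.863²) = 1.9794
L₀ = γL = 1.9794 × 118.2 = 234.0 m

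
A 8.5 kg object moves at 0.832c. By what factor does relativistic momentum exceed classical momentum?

p_rel = γmv, p_class = mv
Ratio = γ = 1/√(1 - 0.832²) = 1.803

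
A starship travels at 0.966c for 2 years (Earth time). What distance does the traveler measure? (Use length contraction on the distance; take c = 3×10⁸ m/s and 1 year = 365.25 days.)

Earth distance: d = v × t = 0.966c × 2 yr = 1.829×10¹⁶ m
γ = 3.868
d' = d/γ = 1.829×10¹⁶/3.868 = 4.729×10¹⁵ m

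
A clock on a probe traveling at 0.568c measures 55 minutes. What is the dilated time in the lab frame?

Proper time Δt₀ = 55 minutes
γ = 1/√(1 - 0.568²) = 1.215
Δt = γΔt₀ = 1.215 × 55 = 66.83 minutes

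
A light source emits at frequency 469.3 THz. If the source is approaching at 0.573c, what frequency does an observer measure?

β = v/c = 0.573
(1+β)/(1-β) = 1.573/0.427 = 3.6838
Doppler factor = √(3.6838) = 1.9193
f_obs = 469.3 × 1.9193 = 900.7 THz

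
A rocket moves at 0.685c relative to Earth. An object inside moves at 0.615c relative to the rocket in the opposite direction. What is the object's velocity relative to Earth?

Object's velocity in rocket frame is u' = -0.615c
u = (u' + v)/(1 + u'v/c²) = (v - 0.615)/(1 - 0.615·v/c²)
Numerator: 0.685 - 0.615 = 0.07
Denominator: 1 - 0.421275 = 0.578725
u = 0.07/0.578725 = 0.1210c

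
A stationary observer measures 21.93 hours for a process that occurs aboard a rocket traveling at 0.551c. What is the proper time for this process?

Dilated time Δt = 21.93 hours
γ = 1/√(1 - 0.551²) = 1.1983
Δt₀ = Δt/γ = 21.93/1.1983 = 18.30 hours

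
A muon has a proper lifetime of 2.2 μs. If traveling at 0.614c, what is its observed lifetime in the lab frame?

Proper lifetime τ₀ = 2.2 μs
γ = 1/√(1 - 0.614²) = 1.267
τ = γτ₀ = 1.267 × 2.2 μs = 2.787 μs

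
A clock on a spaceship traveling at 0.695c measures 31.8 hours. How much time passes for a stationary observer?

Proper time Δt₀ = 31.8 hours
γ = 1/√(1 - 0.695²) = 1.391
Δt = γΔt₀ = 1.391 × 31.8 = 44.23 hours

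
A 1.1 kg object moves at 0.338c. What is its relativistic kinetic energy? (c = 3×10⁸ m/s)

γ = 1/√(1 - 0.338²) = 1.062534
γ - 1 = 0.062534
KE = (γ-1)mc² = 0.062534 × 1.1 × (3×10⁸)² = 6.191×10¹⁵ J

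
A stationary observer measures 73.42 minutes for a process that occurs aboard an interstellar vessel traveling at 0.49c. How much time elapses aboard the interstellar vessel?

Dilated time Δt = 73.42 minutes
γ = 1/√(1 - 0.49²) = 1.1472
Δt₀ = Δt/γ = 73.42/1.1472 = 64.00 minutes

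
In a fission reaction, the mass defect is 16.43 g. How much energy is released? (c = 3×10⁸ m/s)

Convert mass defect: Δm = 16.43 g = 0.01643 kg
E = Δm·c² = 0.01643 × (3×10⁸)²
= 0.01643 × 9×10¹⁶ = 1.479×10¹⁵ J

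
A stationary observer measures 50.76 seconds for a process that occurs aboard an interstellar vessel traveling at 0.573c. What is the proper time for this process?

Dilated time Δt = 50.76 seconds
γ = 1/√(1 - 0.573²) = 1.2202
Δt₀ = Δt/γ = 50.76/1.2202 = 41.60 seconds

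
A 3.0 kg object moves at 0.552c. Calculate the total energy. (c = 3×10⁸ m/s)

γ = 1/√(1 - 0.552²) = 1.1993
mc² = 3.0 × (3×10⁸)² = 2.700×10¹⁷ J
E = γmc² = 1.1993 × 2.700×10¹⁷ = 3.238×10¹⁷ J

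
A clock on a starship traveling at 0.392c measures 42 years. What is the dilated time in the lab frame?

Proper time Δt₀ = 42 years
γ = 1/√(1 - 0.392²) = 1.087
Δt = γΔt₀ = 1.087 × 42 = 45.65 years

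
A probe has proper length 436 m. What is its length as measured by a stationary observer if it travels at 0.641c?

Proper length L₀ = 436 m
γ = 1/√(1 - 0.641²) = 1.303
L = L₀/γ = 436/1.303 = 334.6 m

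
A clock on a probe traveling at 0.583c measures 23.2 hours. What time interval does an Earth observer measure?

Proper time Δt₀ = 23.2 hours
γ = 1/√(1 - 0.583²) = 1.2308
Δt = γΔt₀ = 1.2308 × 23.2 = 28.55 hours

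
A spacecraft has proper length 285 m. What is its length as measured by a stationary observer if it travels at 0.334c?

Proper length L₀ = 285 m
γ = 1/√(1 - 0.334²) = 1.061
L = L₀/γ = 285/1.061 = 268.6 m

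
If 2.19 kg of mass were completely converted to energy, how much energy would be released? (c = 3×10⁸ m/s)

Using E = mc²:
c² = (3×10⁸)² = 9×10¹⁶ m²/s²
E = 2.19 × 9×10¹⁶ = 1.971×10¹⁷ J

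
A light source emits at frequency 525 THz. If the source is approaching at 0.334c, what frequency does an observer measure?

β = v/c = 0.334
(1+β)/(1-β) = 1.334/0.666 = 2.003
Doppler factor = √(2.003) = 1.4153
f_obs = 525 × 1.4153 = 743.0 THz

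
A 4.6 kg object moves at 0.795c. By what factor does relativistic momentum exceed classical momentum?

p_rel = γmv, p_class = mv
Ratio = γ = 1/√(1 - 0.795²) = 1.649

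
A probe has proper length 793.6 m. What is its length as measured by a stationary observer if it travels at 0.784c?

Proper length L₀ = 793.6 m
γ = 1/√(1 - 0.784²) = 1.611
L = L₀/γ = 793.6/1.611 = 492.6 m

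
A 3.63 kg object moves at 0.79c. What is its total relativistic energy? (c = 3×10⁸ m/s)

γ = 1/√(1 - 0.79²) = 1.63104
mc² = 3.63 × (3×10⁸)² = 3.267×10¹⁷ J
E = γmc² = 1.63104 × 3.267×10¹⁷ = 5.329×10¹⁷ J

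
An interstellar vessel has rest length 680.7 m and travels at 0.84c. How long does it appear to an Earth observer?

Proper length L₀ = 680.7 m
γ = 1/√(1 - 0.84²) = 1.843
L = L₀/γ = 680.7/1.843 = 369.3 m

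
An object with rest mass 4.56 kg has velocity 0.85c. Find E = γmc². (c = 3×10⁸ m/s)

γ = 1/√(1 - 0.85²) = 1.8983
mc² = 4.56 × (3×10⁸)² = 4.104×10¹⁷ J
E = γmc² = 1.8983 × 4.104×10¹⁷ = 7.791×10¹⁷ J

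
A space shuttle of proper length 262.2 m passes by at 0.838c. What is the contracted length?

Proper length L₀ = 262.2 m
γ = 1/√(1 - 0.838²) = 1.8326
L = L₀/γ = 262.2/1.8326 = 143.1 m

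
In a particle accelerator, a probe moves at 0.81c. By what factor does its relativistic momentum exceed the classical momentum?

p_rel = γmv, p_class = mv
Ratio = γ = 1/√(1 - 0.81²)
= 1/√(0.3439) = 1.705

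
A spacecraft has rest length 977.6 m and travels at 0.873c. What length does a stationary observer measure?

Proper length L₀ = 977.6 m
γ = 1/√(1 - 0.873²) = 2.0504
L = L₀/γ = 977.6/2.0504 = 476.8 m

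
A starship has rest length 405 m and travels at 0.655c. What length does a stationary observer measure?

Proper length L₀ = 405 m
γ = 1/√(1 - 0.655²) = 1.3234
L = L₀/γ = 405/1.3234 = 306.0 m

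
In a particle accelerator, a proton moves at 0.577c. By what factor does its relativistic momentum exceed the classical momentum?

p_rel = γmv, p_class = mv
Ratio = γ = 1/√(1 - 0.577²)
= 1/√(0.667071) = 1.224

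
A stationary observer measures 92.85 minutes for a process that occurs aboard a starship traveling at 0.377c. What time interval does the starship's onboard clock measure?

Dilated time Δt = 92.85 minutes
γ = 1/√(1 - 0.377²) = 1.0797
Δt₀ = Δt/γ = 92.85/1.0797 = 86.00 minutes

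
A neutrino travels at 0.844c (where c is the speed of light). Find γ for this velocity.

v/c = 0.844, so (v/c)² = 0.712336
1 - (v/c)² = 0.287664
γ = 1/√(0.287664) = 1.864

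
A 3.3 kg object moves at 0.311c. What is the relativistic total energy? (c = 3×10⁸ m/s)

γ = 1/√(1 - 0.311²) = 1.0522
mc² = 3.3 × (3×10⁸)² = 2.970×10¹⁷ J
E = γmc² = 1.0522 × 2.970×10¹⁷ = 3.125×10¹⁷ J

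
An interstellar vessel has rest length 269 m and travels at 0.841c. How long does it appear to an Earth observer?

Proper length L₀ = 269 m
γ = 1/√(1 - 0.841²) = 1.8483
L = L₀/γ = 269/1.8483 = 145.5 m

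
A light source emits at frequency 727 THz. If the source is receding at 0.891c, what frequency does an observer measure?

β = v/c = 0.891
(1-β)/(1+β) = 0.109/1.891 = 0.057641
Doppler factor = √(0.057641) = 0.24009
f_obs = 727 × 0.24009 = 174.5 THz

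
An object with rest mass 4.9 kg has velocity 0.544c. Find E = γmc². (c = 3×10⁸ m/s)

γ = 1/√(1 - 0.544²) = 1.1918
mc² = 4.9 × (3×10⁸)² = 4.410×10¹⁷ J
E = γmc² = 1.1918 × 4.410×10¹⁷ = 5.256×10¹⁷ J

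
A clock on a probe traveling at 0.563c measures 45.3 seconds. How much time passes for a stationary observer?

Proper time Δt₀ = 45.3 seconds
γ = 1/√(1 - 0.563²) = 1.210
Δt = γΔt₀ = 1.210 × 45.3 = 54.81 seconds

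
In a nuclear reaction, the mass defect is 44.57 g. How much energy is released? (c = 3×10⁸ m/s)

Convert mass defect: Δm = 44.57 g = 0.04457 kg
E = Δm·c² = 0.04457 × (3×10⁸)²
= 0.04457 × 9×10¹⁶ = 4.011×10¹⁵ J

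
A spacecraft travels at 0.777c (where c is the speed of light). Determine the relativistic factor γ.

v/c = 0.777, so (v/c)² = 0.603729
1 - (v/c)² = 0.396271
γ = 1/√(0.396271) = 1.589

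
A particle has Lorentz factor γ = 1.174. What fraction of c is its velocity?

From γ = 1/√(1 - v²/c²):
1/γ² = 1/1.174² = 0.7255
v²/c² = 1 - 0.7255 = 0.2745
v/c = √(0.2745) = 0.5239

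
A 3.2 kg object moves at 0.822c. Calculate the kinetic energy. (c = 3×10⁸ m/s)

γ = 1/√(1 - 0.822²) = 1.756
γ - 1 = 0.7560
KE = (γ-1)mc² = 0.7560 × 3.2 × (3×10⁸)² = 2.177×10¹⁷ J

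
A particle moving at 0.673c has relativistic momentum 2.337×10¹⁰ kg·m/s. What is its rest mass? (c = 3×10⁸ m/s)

γ = 1/√(1 - 0.673²) = 1.352
v = 0.673 × 3×10⁸ = 2.019×10⁸ m/s
m = p/(γv) = 2.337×10¹⁰/(1.352 × 2.019×10⁸) = 85.61 kg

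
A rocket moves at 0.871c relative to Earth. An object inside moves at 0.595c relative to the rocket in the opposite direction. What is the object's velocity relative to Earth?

Object's velocity in rocket frame is u' = -0.595c
u = (u' + v)/(1 + u'v/c²) = (v - 0.595)/(1 - 0.595·v/c²)
Numerator: 0.871 - 0.595 = 0.276
Denominator: 1 - 0.518245 = 0.481755
u = 0.276/0.481755 = 0.5729c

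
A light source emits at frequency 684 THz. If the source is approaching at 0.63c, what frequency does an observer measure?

β = v/c = 0.63
(1+β)/(1-β) = 1.63/0.37 = 4.405
Doppler factor = √(4.405) = 2.099
f_obs = 684 × 2.099 = 1436 THz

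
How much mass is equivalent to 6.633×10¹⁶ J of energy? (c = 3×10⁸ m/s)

From E = mc², we get m = E/c²
c² = (3×10⁸)² = 9×10¹⁶ m²/s²
m = 6.633×10¹⁶ / 9×10¹⁶ = 0.7370 kg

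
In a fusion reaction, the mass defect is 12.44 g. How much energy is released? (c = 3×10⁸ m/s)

Convert mass defect: Δm = 12.44 g = 0.01244 kg
E = Δm·c² = 0.01244 × (3×10⁸)²
= 0.01244 × 9×10¹⁶ = 1.120×10¹⁵ J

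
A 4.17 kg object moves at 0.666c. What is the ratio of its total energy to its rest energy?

E = γmc², E₀ = mc²
E/E₀ = γ = 1/√(1 - 0.666²) = 1.341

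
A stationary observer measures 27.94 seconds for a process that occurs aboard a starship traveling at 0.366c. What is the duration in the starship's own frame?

Dilated time Δt = 27.94 seconds
γ = 1/√(1 - 0.366²) = 1.0746
Δt₀ = Δt/γ = 27.94/1.0746 = 26.00 seconds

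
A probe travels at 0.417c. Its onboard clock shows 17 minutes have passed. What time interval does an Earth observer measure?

Proper time Δt₀ = 17 minutes
γ = 1/√(1 - 0.417²) = 1.100
Δt = γΔt₀ = 1.100 × 17 = 18.70 minutes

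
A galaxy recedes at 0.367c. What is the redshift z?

β = 0.367
(1+β)/(1-β) = 1.367/0.633 = 2.15956
√(2.15956) = 1.4695
z = 1.4695 - 1 = 0.4695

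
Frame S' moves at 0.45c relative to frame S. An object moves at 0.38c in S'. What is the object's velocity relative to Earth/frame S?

u = (u' + v)/(1 + u'v/c²)
Numerator: 0.38 + 0.45 = 0.83
Denominator: 1 + 0.171 = 1.171
u = 0.83/1.171 = 0.7088c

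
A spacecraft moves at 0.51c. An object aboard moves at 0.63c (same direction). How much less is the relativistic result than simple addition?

Classical: u' + v = 0.63 + 0.51 = 1.14c
Relativistic: u = (0.63 + 0.51)/(1 + 0.3213) = 1.14/1.3213 = 0.8628c
Difference: 1.14 - 0.8628 = 0.2772c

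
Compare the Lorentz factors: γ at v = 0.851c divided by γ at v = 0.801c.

γ₁ = 1/√(1 - 0.851²) = 1.904
γ₂ = 1/√(1 - 0.801²) = 1.670
γ₁/γ₂ = 1.904/1.670 = 1.140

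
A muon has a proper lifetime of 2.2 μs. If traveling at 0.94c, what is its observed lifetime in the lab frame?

Proper lifetime τ₀ = 2.2 μs
γ = 1/√(1 - 0.94²) = 2.931
τ = γτ₀ = 2.931 × 2.2 μs = 6.448 μs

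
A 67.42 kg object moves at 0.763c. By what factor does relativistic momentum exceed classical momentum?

p_rel = γmv, p_class = mv
Ratio = γ = 1/√(1 - 0.763²) = 1.547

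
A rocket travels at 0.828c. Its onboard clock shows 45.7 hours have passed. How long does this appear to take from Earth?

Proper time Δt₀ = 45.7 hours
γ = 1/√(1 - 0.828²) = 1.7834
Δt = γΔt₀ = 1.7834 × 45.7 = 81.50 hours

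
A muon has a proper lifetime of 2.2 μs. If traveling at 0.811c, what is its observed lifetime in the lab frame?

Proper lifetime τ₀ = 2.2 μs
γ = 1/√(1 - 0.811²) = 1.709
τ = γτ₀ = 1.709 × 2.2 μs = 3.760 μs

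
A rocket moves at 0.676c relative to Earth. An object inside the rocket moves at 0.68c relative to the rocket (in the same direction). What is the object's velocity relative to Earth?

u = (u' + v)/(1 + u'v/c²)
Numerator: 0.68 + 0.676 = 1.356
Denominator: 1 + 0.45968 = 1.45968
u = 1.356/1.45968 = 0.9290c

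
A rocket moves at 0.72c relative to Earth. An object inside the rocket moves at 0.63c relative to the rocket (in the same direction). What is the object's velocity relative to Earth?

u = (u' + v)/(1 + u'v/c²)
Numerator: 0.63 + 0.72 = 1.35
Denominator: 1 + 0.4536 = 1.4536
u = 1.35/1.4536 = 0.9287c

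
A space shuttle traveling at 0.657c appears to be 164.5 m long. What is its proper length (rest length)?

Contracted length L = 164.5 m
γ = 1/√(1 - 0.657²) = 1.3265
L₀ = γL = 1.3265 × 164.5 = 218.2 m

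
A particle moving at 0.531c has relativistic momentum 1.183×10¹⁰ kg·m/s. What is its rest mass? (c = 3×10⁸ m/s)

γ = 1/√(1 - 0.531²) = 1.180
v = 0.531 × 3×10⁸ = 1.593×10⁸ m/s
m = p/(γv) = 1.183×10¹⁰/(1.180 × 1.593×10⁸) = 62.93 kg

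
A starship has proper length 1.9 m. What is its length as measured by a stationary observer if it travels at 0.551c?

Proper length L₀ = 1.9 m
γ = 1/√(1 - 0.551²) = 1.198
L = L₀/γ = 1.9/1.198 = 1.586 m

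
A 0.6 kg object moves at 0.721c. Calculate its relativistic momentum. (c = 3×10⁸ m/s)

γ = 1/√(1 - 0.721²) = 1.443
v = 0.721 × 3×10⁸ = 2.163×10⁸ m/s
p = γmv = 1.443 × 0.6 × 2.163×10⁸ = 1.873×10⁸ kg·m/s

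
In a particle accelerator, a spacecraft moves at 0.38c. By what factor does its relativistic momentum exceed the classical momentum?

p_rel = γmv, p_class = mv
Ratio = γ = 1/√(1 - 0.38²)
= 1/√(0.8556) = 1.081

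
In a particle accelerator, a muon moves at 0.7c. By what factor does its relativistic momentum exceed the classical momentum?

p_rel = γmv, p_class = mv
Ratio = γ = 1/√(1 - 0.7²)
= 1/√(0.51) = 1.400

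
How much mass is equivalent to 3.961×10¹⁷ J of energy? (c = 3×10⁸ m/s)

From E = mc², we get m = E/c²
c² = (3×10⁸)² = 9×10¹⁶ m²/s²
m = 3.961×10¹⁷ / 9×10¹⁶ = 4.401 kg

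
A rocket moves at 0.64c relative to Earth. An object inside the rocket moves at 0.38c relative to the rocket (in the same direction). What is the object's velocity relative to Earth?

u = (u' + v)/(1 + u'v/c²)
Numerator: 0.38 + 0.64 = 1.02
Denominator: 1 + 0.2432 = 1.2432
u = 1.02/1.2432 = 0.8205c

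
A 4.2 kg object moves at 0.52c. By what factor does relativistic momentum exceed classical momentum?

p_rel = γmv, p_class = mv
Ratio = γ = 1/√(1 - 0.52²) = 1.171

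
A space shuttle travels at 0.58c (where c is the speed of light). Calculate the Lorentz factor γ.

v/c = 0.58, so (v/c)² = 0.3364
1 - (v/c)² = 0.6636
γ = 1/√(0.6636) = 1.228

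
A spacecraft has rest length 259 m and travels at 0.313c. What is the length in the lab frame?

Proper length L₀ = 259 m
γ = 1/√(1 - 0.313²) = 1.053
L = L₀/γ = 259/1.053 = 246.0 m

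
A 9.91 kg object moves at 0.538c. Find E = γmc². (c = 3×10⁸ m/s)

γ = 1/√(1 - 0.538²) = 1.186
mc² = 9.91 × (3×10⁸)² = 8.919×10¹⁷ J
E = γmc² = 1.186 × 8.919×10¹⁷ = 1.058×10¹⁸ J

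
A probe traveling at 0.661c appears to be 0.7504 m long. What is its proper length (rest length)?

Contracted length L = 0.7504 m
γ = 1/√(1 - 0.661²) = 1.333
L₀ = γL = 1.333 × 0.7504 = 1.000 m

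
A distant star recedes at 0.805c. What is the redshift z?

β = 0.805
(1+β)/(1-β) = 1.805/0.195 = 9.256
√(9.256) = 3.042
z = 3.042 - 1 = 2.042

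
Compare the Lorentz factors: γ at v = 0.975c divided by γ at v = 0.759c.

γ₁ = 1/√(1 - 0.975²) = 4.500
γ₂ = 1/√(1 - 0.759²) = 1.536
γ₁/γ₂ = 4.500/1.536 = 2.930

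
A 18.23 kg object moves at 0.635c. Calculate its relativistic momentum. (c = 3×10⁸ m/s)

γ = 1/√(1 - 0.635²) = 1.29448
v = 0.635 × 3×10⁸ = 1.905×10⁸ m/s
p = γmv = 1.29448 × 18.23 × 1.905×10⁸ = 4.495×10⁹ kg·m/s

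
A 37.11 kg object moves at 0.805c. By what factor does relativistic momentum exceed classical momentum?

p_rel = γmv, p_class = mv
Ratio = γ = 1/√(1 - 0.805²) = 1.686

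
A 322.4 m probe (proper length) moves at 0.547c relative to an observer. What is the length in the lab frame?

Proper length L₀ = 322.4 m
γ = 1/√(1 - 0.547²) = 1.1946
L = L₀/γ = 322.4/1.1946 = 269.9 m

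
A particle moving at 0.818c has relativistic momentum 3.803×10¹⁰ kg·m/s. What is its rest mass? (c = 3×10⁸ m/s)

γ = 1/√(1 - 0.818²) = 1.7385
v = 0.818 × 3×10⁸ = 2.454×10⁸ m/s
m = p/(γv) = 3.803×10¹⁰/(1.7385 × 2.454×10⁸) = 89.14 kg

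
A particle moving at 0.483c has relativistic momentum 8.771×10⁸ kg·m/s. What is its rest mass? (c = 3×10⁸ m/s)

γ = 1/√(1 - 0.483²) = 1.142
v = 0.483 × 3×10⁸ = 1.449×10⁸ m/s
m = p/(γv) = 8.771×10⁸/(1.142 × 1.449×10⁸) = 5.300 kg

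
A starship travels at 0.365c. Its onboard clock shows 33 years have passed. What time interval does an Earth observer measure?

Proper time Δt₀ = 33 years
γ = 1/√(1 - 0.365²) = 1.0741
Δt = γΔt₀ = 1.0741 × 33 = 35.45 years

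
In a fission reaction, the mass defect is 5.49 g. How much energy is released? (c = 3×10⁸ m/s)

Convert mass defect: Δm = 5.49 g = 0.00549 kg
E = Δm·c² = 0.00549 × (3×10⁸)²
= 0.00549 × 9×10¹⁶ = 4.941×10¹⁴ J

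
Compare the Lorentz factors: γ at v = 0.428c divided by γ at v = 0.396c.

γ₁ = 1/√(1 - 0.428²) = 1.106
γ₂ = 1/√(1 - 0.396²) = 1.089
γ₁/γ₂ = 1.106/1.089 = 1.016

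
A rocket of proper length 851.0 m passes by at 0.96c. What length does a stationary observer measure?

Proper length L₀ = 851.0 m
γ = 1/√(1 - 0.96²) = 3.571
L = L₀/γ = 851.0/3.571 = 238.3 m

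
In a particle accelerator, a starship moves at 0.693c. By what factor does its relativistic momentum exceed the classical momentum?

p_rel = γmv, p_class = mv
Ratio = γ = 1/√(1 - 0.693²)
= 1/√(0.519751) = 1.387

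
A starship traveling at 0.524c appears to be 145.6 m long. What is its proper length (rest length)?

Contracted length L = 145.6 m
γ = 1/√(1 - 0.524²) = 1.174
L₀ = γL = 1.174 × 145.6 = 170.9 m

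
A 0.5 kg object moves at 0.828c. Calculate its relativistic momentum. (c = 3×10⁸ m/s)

γ = 1/√(1 - 0.828²) = 1.7834
v = 0.828 × 3×10⁸ = 2.484×10⁸ m/s
p = γmv = 1.7834 × 0.5 × 2.484×10⁸ = 2.215×10⁸ kg·m/s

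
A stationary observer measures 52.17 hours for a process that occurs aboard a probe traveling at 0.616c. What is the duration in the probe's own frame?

Dilated time Δt = 52.17 hours
γ = 1/√(1 - 0.616²) = 1.2694
Δt₀ = Δt/γ = 52.17/1.2694 = 41.10 hours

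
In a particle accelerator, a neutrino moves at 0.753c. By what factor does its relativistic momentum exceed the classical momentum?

p_rel = γmv, p_class = mv
Ratio = γ = 1/√(1 - 0.753²)
= 1/√(0.432991) = 1.520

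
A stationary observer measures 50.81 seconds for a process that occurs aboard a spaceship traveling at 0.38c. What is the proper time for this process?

Dilated time Δt = 50.81 seconds
γ = 1/√(1 - 0.38²) = 1.081
Δt₀ = Δt/γ = 50.81/1.081 = 47.00 seconds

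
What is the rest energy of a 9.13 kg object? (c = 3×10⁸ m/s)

c² = (3×10⁸)² = 9.000×10¹⁶ m²/s²
E₀ = mc² = 9.13 × 9.000×10¹⁶ = 8.217×10¹⁷ J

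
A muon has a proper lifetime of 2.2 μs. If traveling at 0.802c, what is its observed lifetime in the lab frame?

Proper lifetime τ₀ = 2.2 μs
γ = 1/√(1 - 0.802²) = 1.674
τ = γτ₀ = 1.674 × 2.2 μs = 3.683 μs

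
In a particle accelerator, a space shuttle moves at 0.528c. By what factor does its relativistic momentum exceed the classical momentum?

p_rel = γmv, p_class = mv
Ratio = γ = 1/√(1 - 0.528²)
= 1/√(0.721216) = 1.178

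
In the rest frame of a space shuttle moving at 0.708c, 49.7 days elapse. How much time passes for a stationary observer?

Proper time Δt₀ = 49.7 days
γ = 1/√(1 - 0.708²) = 1.416
Δt = γΔt₀ = 1.416 × 49.7 = 70.38 days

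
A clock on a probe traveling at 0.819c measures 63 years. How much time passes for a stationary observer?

Proper time Δt₀ = 63 years
γ = 1/√(1 - 0.819²) = 1.743
Δt = γΔt₀ = 1.743 × 63 = 109.8 years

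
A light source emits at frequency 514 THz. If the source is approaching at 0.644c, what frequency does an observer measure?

β = v/c = 0.644
(1+β)/(1-β) = 1.644/0.356 = 4.618
Doppler factor = √(4.618) = 2.149
f_obs = 514 × 2.149 = 1105 THz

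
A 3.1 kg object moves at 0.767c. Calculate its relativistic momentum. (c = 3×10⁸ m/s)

γ = 1/√(1 - 0.767²) = 1.5585
v = 0.767 × 3×10⁸ = 2.301×10⁸ m/s
p = γmv = 1.5585 × 3.1 × 2.301×10⁸ = 1.112×10⁹ kg·m/s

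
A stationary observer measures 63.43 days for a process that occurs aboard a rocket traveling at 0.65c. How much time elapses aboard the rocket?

Dilated time Δt = 63.43 days
γ = 1/√(1 - 0.65²) = 1.316
Δt₀ = Δt/γ = 63.43/1.316 = 48.20 days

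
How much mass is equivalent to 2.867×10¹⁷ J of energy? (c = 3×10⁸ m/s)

From E = mc², we get m = E/c²
c² = (3×10⁸)² = 9×10¹⁶ m²/s²
m = 2.867×10¹⁷ / 9×10¹⁶ = 3.186 kg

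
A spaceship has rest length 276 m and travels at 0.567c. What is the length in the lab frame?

Proper length L₀ = 276 m
γ = 1/√(1 - 0.567²) = 1.214
L = L₀/γ = 276/1.214 = 227.3 m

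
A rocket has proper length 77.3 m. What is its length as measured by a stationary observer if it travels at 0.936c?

Proper length L₀ = 77.3 m
γ = 1/√(1 - 0.936²) = 2.841
L = L₀/γ = 77.3/2.841 = 27.21 m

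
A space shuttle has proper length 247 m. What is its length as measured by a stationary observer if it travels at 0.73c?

Proper length L₀ = 247 m
γ = 1/√(1 - 0.73²) = 1.463
L = L₀/γ = 247/1.463 = 168.8 m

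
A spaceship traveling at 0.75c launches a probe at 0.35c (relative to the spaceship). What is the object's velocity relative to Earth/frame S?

u = (u' + v)/(1 + u'v/c²)
Numerator: 0.35 + 0.75 = 1.1
Denominator: 1 + 0.2625 = 1.2625
u = 1.1/1.2625 = 0.8713c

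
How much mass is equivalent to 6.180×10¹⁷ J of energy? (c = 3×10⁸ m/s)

From E = mc², we get m = E/c²
c² = (3×10⁸)² = 9×10¹⁶ m²/s²
m = 6.180×10¹⁷ / 9×10¹⁶ = 6.867 kg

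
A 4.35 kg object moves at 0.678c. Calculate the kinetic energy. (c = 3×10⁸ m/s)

γ = 1/√(1 - 0.678²) = 1.3604
γ - 1 = 0.3604
KE = (γ-1)mc² = 0.3604 × 4.35 × (3×10⁸)² = 1.411×10¹⁷ J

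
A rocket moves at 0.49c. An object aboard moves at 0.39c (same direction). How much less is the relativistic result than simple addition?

Classical: u' + v = 0.39 + 0.49 = 0.88c
Relativistic: u = (0.39 + 0.49)/(1 + 0.1911) = 0.88/1.1911 = 0.7388c
Difference: 0.88 - 0.7388 = 0.1412c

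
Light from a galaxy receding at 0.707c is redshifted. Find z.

β = 0.707
(1+β)/(1-β) = 1.707/0.293 = 5.826
√(5.826) = 2.414
z = 2.414 - 1 = 1.414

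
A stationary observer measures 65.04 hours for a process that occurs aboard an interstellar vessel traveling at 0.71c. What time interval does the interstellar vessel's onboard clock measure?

Dilated time Δt = 65.04 hours
γ = 1/√(1 - 0.71²) = 1.420
Δt₀ = Δt/γ = 65.04/1.420 = 45.80 hours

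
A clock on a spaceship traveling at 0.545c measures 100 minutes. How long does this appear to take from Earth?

Proper time Δt₀ = 100 minutes
γ = 1/√(1 - 0.545²) = 1.193
Δt = γΔt₀ = 1.193 × 100 = 119.3 minutes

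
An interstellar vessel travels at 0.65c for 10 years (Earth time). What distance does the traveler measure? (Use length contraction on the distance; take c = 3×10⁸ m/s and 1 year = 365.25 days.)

Earth distance: d = v × t = 0.65c × 10 yr = 6.154×10¹⁶ m
γ = 1.316
d' = d/γ = 6.154×10¹⁶/1.316 = 4.676×10¹⁶ m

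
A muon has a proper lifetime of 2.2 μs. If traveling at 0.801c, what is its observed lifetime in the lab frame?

Proper lifetime τ₀ = 2.2 μs
γ = 1/√(1 - 0.801²) = 1.6704
τ = γτ₀ = 1.6704 × 2.2 μs = 3.675 μs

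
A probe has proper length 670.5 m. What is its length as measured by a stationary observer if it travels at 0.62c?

Proper length L₀ = 670.5 m
γ = 1/√(1 - 0.62²) = 1.2745
L = L₀/γ = 670.5/1.2745 = 526.1 m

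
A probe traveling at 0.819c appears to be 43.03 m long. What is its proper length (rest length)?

Contracted length L = 43.03 m
γ = 1/√(1 - 0.819²) = 1.7428
L₀ = γL = 1.7428 × 43.03 = 74.99 m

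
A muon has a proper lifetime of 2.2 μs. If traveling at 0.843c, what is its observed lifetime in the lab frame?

Proper lifetime τ₀ = 2.2 μs
γ = 1/√(1 - 0.843²) = 1.859
τ = γτ₀ = 1.859 × 2.2 μs = 4.090 μs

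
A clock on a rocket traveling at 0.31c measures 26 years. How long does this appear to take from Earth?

Proper time Δt₀ = 26 years
γ = 1/√(1 - 0.31²) = 1.052
Δt = γΔt₀ = 1.052 × 26 = 27.35 years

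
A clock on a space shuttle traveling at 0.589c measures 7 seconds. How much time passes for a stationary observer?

Proper time Δt₀ = 7 seconds
γ = 1/√(1 - 0.589²) = 1.2374
Δt = γΔt₀ = 1.2374 × 7 = 8.662 seconds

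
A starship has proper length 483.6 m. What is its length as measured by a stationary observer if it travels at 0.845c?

Proper length L₀ = 483.6 m
γ = 1/√(1 - 0.845²) = 1.870
L = L₀/γ = 483.6/1.870 = 258.6 m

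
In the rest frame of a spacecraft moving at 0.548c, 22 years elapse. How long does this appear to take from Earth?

Proper time Δt₀ = 22 years
γ = 1/√(1 - 0.548²) = 1.1955
Δt = γΔt₀ = 1.1955 × 22 = 26.30 years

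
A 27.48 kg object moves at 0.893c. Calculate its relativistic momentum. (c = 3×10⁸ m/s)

γ = 1/√(1 - 0.893²) = 2.222
v = 0.893 × 3×10⁸ = 2.679×10⁸ m/s
p = γmv = 2.222 × 27.48 × 2.679×10⁸ = 1.636×10¹⁰ kg·m/s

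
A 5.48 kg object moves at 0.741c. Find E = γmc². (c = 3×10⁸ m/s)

γ = 1/√(1 - 0.741²) = 1.4892
mc² = 5.48 × (3×10⁸)² = 4.932×10¹⁷ J
E = γmc² = 1.4892 × 4.932×10¹⁷ = 7.345×10¹⁷ J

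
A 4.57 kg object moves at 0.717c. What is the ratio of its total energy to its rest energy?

E = γmc², E₀ = mc²
E/E₀ = γ = 1/√(1 - 0.717²) = 1.435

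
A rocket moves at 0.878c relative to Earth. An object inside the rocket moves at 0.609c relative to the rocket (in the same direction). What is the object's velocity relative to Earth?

u = (u' + v)/(1 + u'v/c²)
Numerator: 0.609 + 0.878 = 1.487
Denominator: 1 + 0.534702 = 1.534702
u = 1.487/1.534702 = 0.9689c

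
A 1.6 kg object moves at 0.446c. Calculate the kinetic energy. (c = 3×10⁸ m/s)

γ = 1/√(1 - 0.446²) = 1.1173
γ - 1 = 0.1173
KE = (γ-1)mc² = 0.1173 × 1.6 × (3×10⁸)² = 1.689×10¹⁶ J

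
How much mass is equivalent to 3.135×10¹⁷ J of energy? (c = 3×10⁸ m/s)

From E = mc², we get m = E/c²
c² = (3×10⁸)² = 9×10¹⁶ m²/s²
m = 3.135×10¹⁷ / 9×10¹⁶ = 3.483 kg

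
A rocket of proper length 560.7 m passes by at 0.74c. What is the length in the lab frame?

Proper length L₀ = 560.7 m
γ = 1/√(1 - 0.74²) = 1.487
L = L₀/γ = 560.7/1.487 = 377.1 m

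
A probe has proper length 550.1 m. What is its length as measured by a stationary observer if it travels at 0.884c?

Proper length L₀ = 550.1 m
γ = 1/√(1 - 0.884²) = 2.139
L = L₀/γ = 550.1/2.139 = 257.2 m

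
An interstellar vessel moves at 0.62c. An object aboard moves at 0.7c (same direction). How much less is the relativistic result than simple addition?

Classical: u' + v = 0.7 + 0.62 = 1.32c
Relativistic: u = (0.7 + 0.62)/(1 + 0.434) = 1.32/1.434 = 0.9205c
Difference: 1.32 - 0.9205 = 0.3995c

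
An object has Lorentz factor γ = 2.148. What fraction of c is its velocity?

From γ = 1/√(1 - v²/c²):
1/γ² = 1/2.148² = 0.2167
v²/c² = 1 - 0.2167 = 0.7833
v/c = √(0.7833) = 0.8850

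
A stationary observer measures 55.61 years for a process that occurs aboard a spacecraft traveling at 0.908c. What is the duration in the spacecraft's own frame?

Dilated time Δt = 55.61 years
γ = 1/√(1 - 0.908²) = 2.387
Δt₀ = Δt/γ = 55.61/2.387 = 23.30 years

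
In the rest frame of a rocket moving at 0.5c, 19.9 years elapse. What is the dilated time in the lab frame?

Proper time Δt₀ = 19.9 years
γ = 1/√(1 - 0.5²) = 1.155
Δt = γΔt₀ = 1.155 × 19.9 = 22.98 years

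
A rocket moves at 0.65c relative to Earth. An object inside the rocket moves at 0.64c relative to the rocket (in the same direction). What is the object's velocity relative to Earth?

u = (u' + v)/(1 + u'v/c²)
Numerator: 0.64 + 0.65 = 1.29
Denominator: 1 + 0.416 = 1.416
u = 1.29/1.416 = 0.9110c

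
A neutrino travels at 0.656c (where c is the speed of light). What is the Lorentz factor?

v/c = 0.656, so (v/c)² = 0.430336
1 - (v/c)² = 0.569664
γ = 1/√(0.569664) = 1.325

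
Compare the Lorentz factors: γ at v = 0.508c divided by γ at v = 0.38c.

γ₁ = 1/√(1 - 0.508²) = 1.161
γ₂ = 1/√(1 - 0.38²) = 1.081
γ₁/γ₂ = 1.161/1.081 = 1.074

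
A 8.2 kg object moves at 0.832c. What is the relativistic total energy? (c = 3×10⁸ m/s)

γ = 1/√(1 - 0.832²) = 1.8025
mc² = 8.2 × (3×10⁸)² = 7.380×10¹⁷ J
E = γmc² = 1.8025 × 7.380×10¹⁷ = 1.330×10¹⁸ J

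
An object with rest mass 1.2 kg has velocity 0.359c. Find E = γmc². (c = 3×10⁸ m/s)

γ = 1/√(1 - 0.359²) = 1.071
mc² = 1.2 × (3×10⁸)² = 1.080×10¹⁷ J
E = γmc² = 1.071 × 1.080×10¹⁷ = 1.157×10¹⁷ J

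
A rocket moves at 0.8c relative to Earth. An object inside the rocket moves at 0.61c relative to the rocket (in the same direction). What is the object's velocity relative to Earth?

u = (u' + v)/(1 + u'v/c²)
Numerator: 0.61 + 0.8 = 1.41
Denominator: 1 + 0.488 = 1.488
u = 1.41/1.488 = 0.9476c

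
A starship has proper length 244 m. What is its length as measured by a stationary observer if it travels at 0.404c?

Proper length L₀ = 244 m
γ = 1/√(1 - 0.404²) = 1.093
L = L₀/γ = 244/1.093 = 223.2 m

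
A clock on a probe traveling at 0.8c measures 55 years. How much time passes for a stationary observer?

Proper time Δt₀ = 55 years
γ = 1/√(1 - 0.8²) = 1.6667
Δt = γΔt₀ = 1.6667 × 55 = 91.67 years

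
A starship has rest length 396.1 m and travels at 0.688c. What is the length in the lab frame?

Proper length L₀ = 396.1 m
γ = 1/√(1 - 0.688²) = 1.37796
L = L₀/γ = 396.1/1.37796 = 287.5 m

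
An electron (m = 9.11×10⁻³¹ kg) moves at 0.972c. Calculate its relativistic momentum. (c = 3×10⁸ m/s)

γ = 1/√(1 - 0.972²) = 4.256
v = 0.972 × 3×10⁸ = 2.916×10⁸ m/s
p = γmv = 4.256 × 9.11×10⁻³¹ × 2.916×10⁸ = 1.131×10⁻²¹ kg·m/s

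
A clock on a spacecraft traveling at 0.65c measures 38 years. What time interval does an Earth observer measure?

Proper time Δt₀ = 38 years
γ = 1/√(1 - 0.65²) = 1.3159
Δt = γΔt₀ = 1.3159 × 38 = 50.00 years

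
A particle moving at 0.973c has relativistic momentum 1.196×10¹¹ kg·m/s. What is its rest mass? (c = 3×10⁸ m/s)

γ = 1/√(1 - 0.973²) = 4.3327
v = 0.973 × 3×10⁸ = 2.919×10⁸ m/s
m = p/(γv) = 1.196×10¹¹/(4.3327 × 2.919×10⁸) = 94.57 kg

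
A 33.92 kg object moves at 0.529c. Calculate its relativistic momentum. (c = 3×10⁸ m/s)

γ = 1/√(1 - 0.529²) = 1.1784
v = 0.529 × 3×10⁸ = 1.587×10⁸ m/s
p = γmv = 1.1784 × 33.92 × 1.587×10⁸ = 6.343×10⁹ kg·m/s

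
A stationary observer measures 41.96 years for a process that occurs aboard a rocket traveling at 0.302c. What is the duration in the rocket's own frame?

Dilated time Δt = 41.96 years
γ = 1/√(1 - 0.302²) = 1.049
Δt₀ = Δt/γ = 41.96/1.049 = 40.00 years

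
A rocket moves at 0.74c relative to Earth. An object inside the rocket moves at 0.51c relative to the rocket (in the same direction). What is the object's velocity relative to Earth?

u = (u' + v)/(1 + u'v/c²)
Numerator: 0.51 + 0.74 = 1.25
Denominator: 1 + 0.3774 = 1.3774
u = 1.25/1.3774 = 0.9075c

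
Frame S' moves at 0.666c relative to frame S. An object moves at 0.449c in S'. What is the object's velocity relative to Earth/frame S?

u = (u' + v)/(1 + u'v/c²)
Numerator: 0.449 + 0.666 = 1.115
Denominator: 1 + 0.299034 = 1.299034
u = 1.115/1.299034 = 0.8583c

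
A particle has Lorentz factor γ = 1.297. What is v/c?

From γ = 1/√(1 - v²/c²):
1/γ² = 1/1.297² = 0.5945
v²/c² = 1 - 0.5945 = 0.4055
v/c = √(0.4055) = 0.6368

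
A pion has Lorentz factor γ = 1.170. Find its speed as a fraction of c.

From γ = 1/√(1 - v²/c²):
1/γ² = 1/1.170² = 0.7305
v²/c² = 1 - 0.7305 = 0.2695
v/c = √(0.2695) = 0.5191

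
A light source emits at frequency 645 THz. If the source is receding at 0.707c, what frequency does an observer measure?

β = v/c = 0.707
(1-β)/(1+β) = 0.293/1.707 = 0.17165
Doppler factor = √(0.17165) = 0.4143
f_obs = 645 × 0.4143 = 267.2 THz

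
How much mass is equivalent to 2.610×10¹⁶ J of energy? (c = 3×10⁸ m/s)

From E = mc², we get m = E/c²
c² = (3×10⁸)² = 9×10¹⁶ m²/s²
m = 2.610×10¹⁶ / 9×10¹⁶ = 0.2900 kg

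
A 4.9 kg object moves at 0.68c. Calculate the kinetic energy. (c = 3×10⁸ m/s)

γ = 1/√(1 - 0.68²) = 1.3639
γ - 1 = 0.3639
KE = (γ-1)mc² = 0.3639 × 4.9 × (3×10⁸)² = 1.605×10¹⁷ J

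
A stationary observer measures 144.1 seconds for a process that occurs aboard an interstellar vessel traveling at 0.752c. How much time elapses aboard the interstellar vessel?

Dilated time Δt = 144.1 seconds
γ = 1/√(1 - 0.752²) = 1.517
Δt₀ = Δt/γ = 144.1/1.517 = 94.99 seconds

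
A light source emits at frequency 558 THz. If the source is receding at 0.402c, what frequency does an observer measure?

β = v/c = 0.402
(1-β)/(1+β) = 0.598/1.402 = 0.4265
Doppler factor = √(0.4265) = 0.6531
f_obs = 558 × 0.6531 = 364.4 THz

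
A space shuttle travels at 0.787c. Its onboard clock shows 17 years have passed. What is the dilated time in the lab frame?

Proper time Δt₀ = 17 years
γ = 1/√(1 - 0.787²) = 1.62087
Δt = γΔt₀ = 1.62087 × 17 = 27.55 years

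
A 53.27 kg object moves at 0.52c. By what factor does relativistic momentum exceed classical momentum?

p_rel = γmv, p_class = mv
Ratio = γ = 1/√(1 - 0.52²) = 1.171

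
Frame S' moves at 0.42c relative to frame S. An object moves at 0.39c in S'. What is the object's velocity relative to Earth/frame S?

u = (u' + v)/(1 + u'v/c²)
Numerator: 0.39 + 0.42 = 0.81
Denominator: 1 + 0.1638 = 1.1638
u = 0.81/1.1638 = 0.6960c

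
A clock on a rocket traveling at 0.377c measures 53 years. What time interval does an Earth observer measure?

Proper time Δt₀ = 53 years
γ = 1/√(1 - 0.377²) = 1.0797
Δt = γΔt₀ = 1.0797 × 53 = 57.22 years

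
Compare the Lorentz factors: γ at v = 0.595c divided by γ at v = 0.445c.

γ₁ = 1/√(1 - 0.595²) = 1.244
γ₂ = 1/√(1 - 0.445²) = 1.117
γ₁/γ₂ = 1.244/1.117 = 1.114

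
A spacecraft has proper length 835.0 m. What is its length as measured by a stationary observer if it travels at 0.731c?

Proper length L₀ = 835.0 m
γ = 1/√(1 - 0.731²) = 1.4655
L = L₀/γ = 835.0/1.4655 = 569.8 m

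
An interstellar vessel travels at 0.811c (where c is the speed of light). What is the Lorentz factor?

v/c = 0.811, so (v/c)² = 0.657721
1 - (v/c)² = 0.342279
γ = 1/√(0.342279) = 1.709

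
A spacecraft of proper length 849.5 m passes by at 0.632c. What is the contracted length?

Proper length L₀ = 849.5 m
γ = 1/√(1 - 0.632²) = 1.2904
L = L₀/γ = 849.5/1.2904 = 658.3 m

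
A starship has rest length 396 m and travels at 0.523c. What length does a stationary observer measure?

Proper length L₀ = 396 m
γ = 1/√(1 - 0.523²) = 1.1733
L = L₀/γ = 396/1.1733 = 337.5 m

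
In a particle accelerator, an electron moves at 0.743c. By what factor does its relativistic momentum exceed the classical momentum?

p_rel = γmv, p_class = mv
Ratio = γ = 1/√(1 - 0.743²)
= 1/√(0.447951) = 1.494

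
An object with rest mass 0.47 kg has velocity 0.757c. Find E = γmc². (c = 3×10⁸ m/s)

γ = 1/√(1 - 0.757²) = 1.5304
mc² = 0.47 × (3×10⁸)² = 4.230×10¹⁶ J
E = γmc² = 1.5304 × 4.230×10¹⁶ = 6.474×10¹⁶ J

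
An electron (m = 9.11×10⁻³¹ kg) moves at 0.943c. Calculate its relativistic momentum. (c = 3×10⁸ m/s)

γ = 1/√(1 - 0.943²) = 3.0049
v = 0.943 × 3×10⁸ = 2.829×10⁸ m/s
p = γmv = 3.0049 × 9.11×10⁻³¹ × 2.829×10⁸ = 7.744×10⁻²² kg·m/s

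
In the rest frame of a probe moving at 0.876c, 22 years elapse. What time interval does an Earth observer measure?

Proper time Δt₀ = 22 years
γ = 1/√(1 - 0.876²) = 2.073
Δt = γΔt₀ = 2.073 × 22 = 45.61 years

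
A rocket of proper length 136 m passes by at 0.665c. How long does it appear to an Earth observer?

Proper length L₀ = 136 m
γ = 1/√(1 - 0.665²) = 1.339
L = L₀/γ = 136/1.339 = 101.6 m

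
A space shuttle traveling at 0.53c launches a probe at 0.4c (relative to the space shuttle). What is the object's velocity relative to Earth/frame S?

u = (u' + v)/(1 + u'v/c²)
Numerator: 0.4 + 0.53 = 0.93
Denominator: 1 + 0.212 = 1.212
u = 0.93/1.212 = 0.7673c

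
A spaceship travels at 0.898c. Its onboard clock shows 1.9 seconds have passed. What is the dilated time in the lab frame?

Proper time Δt₀ = 1.9 seconds
γ = 1/√(1 - 0.898²) = 2.2728
Δt = γΔt₀ = 2.2728 × 1.9 = 4.318 seconds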